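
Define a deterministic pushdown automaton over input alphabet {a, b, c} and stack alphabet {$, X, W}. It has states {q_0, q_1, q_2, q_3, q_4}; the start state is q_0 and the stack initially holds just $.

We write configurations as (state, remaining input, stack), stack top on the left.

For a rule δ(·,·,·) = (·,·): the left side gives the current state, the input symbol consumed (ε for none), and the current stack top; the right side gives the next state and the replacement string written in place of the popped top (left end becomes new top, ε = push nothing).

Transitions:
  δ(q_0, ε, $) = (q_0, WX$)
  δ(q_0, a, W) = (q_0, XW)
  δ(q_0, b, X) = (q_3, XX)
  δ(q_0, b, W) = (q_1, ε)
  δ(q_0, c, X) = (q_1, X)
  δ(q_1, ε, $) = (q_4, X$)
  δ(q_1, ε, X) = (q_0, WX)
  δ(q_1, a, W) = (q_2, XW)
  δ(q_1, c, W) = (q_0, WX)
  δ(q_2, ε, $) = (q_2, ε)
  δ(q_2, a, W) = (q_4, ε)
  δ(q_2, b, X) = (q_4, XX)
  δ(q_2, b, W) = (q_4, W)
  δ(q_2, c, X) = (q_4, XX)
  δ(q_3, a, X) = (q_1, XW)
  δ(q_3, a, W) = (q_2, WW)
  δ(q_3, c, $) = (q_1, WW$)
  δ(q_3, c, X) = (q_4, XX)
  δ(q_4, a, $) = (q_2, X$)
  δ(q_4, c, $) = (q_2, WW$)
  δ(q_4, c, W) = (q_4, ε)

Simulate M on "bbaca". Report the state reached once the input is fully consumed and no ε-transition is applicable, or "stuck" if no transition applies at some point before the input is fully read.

q_0

(q_0, bbaca, $) ⊢ (q_0, bbaca, WX$) ⊢ (q_1, baca, X$) ⊢ (q_0, baca, WX$) ⊢ (q_1, aca, X$) ⊢ (q_0, aca, WX$) ⊢ (q_0, ca, XWX$) ⊢ (q_1, a, XWX$) ⊢ (q_0, a, WXWX$) ⊢ (q_0, ε, XWXWX$)
All input consumed; M is in state q_0.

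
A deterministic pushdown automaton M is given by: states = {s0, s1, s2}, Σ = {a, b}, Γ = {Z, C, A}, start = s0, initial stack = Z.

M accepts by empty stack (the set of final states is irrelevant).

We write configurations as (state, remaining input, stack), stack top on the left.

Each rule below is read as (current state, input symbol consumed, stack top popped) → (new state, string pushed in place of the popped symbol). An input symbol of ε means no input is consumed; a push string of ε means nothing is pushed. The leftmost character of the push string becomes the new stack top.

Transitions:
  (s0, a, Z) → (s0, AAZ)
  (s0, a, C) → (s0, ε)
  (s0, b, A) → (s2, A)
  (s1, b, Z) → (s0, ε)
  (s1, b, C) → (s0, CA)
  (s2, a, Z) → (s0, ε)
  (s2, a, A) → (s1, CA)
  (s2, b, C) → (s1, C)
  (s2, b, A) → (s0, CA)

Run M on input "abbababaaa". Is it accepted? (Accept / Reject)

(s0, abbababaaa, Z)
  read a, top Z: go to s0, push AAZ → (s0, bbababaaa, AAZ)
  read b, top A: go to s2, push A → (s2, bababaaa, AAZ)
  read b, top A: go to s0, push CA → (s0, ababaaa, CAAZ)
  read a, top C: go to s0, push ε → (s0, babaaa, AAZ)
  read b, top A: go to s2, push A → (s2, abaaa, AAZ)
  read a, top A: go to s1, push CA → (s1, baaa, CAAZ)
  read b, top C: go to s0, push CA → (s0, aaa, CAAAZ)
  read a, top C: go to s0, push ε → (s0, aa, AAAZ)
No transition applies at (s0, aa, AAAZ); input not fully consumed.

Reject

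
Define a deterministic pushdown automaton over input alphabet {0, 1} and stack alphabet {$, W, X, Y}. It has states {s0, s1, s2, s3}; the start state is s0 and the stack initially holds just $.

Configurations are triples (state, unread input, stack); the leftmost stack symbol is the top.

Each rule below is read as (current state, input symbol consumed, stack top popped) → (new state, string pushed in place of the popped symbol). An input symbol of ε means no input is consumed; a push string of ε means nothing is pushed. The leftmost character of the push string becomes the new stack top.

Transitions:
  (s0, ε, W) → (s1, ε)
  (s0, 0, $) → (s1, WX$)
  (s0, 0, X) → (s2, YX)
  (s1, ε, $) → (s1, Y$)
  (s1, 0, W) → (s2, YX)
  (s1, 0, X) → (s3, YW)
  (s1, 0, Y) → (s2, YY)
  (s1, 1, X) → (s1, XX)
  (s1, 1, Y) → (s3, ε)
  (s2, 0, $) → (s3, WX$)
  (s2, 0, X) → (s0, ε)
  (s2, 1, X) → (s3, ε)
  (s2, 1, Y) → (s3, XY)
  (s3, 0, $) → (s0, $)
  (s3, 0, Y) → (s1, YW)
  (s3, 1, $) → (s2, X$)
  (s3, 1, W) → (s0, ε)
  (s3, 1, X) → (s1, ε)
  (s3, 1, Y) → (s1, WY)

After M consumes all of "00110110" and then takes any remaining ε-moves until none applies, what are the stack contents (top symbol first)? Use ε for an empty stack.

YYYXX$

(s0, 00110110, $)
  read 0, top $: go to s1, push WX$ → (s1, 0110110, WX$)
  read 0, top W: go to s2, push YX → (s2, 110110, YXX$)
  read 1, top Y: go to s3, push XY → (s3, 10110, XYXX$)
  read 1, top X: go to s1, push ε → (s1, 0110, YXX$)
  read 0, top Y: go to s2, push YY → (s2, 110, YYXX$)
  read 1, top Y: go to s3, push XY → (s3, 10, XYYXX$)
  read 1, top X: go to s1, push ε → (s1, 0, YYXX$)
  read 0, top Y: go to s2, push YY → (s2, ε, YYYXX$)
All input consumed in state s2 with stack YYYXX$.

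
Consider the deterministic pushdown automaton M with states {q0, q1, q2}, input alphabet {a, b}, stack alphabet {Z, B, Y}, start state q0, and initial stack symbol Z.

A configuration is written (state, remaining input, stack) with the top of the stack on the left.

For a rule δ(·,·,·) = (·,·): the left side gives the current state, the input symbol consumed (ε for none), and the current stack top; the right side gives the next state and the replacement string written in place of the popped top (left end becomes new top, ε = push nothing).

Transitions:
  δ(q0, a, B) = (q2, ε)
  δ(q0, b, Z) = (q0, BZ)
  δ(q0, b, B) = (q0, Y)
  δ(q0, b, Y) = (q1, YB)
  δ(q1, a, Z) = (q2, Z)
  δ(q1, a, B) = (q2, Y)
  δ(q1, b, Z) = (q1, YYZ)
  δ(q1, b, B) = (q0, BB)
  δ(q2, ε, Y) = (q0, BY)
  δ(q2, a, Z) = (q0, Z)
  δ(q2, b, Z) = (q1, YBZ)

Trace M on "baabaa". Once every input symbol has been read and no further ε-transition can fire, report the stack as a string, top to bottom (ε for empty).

(q0, baabaa, Z) ⊢ (q0, aabaa, BZ) ⊢ (q2, abaa, Z) ⊢ (q0, baa, Z) ⊢ (q0, aa, BZ) ⊢ (q2, a, Z) ⊢ (q0, ε, Z)
All input consumed in state q0 with stack Z.

Z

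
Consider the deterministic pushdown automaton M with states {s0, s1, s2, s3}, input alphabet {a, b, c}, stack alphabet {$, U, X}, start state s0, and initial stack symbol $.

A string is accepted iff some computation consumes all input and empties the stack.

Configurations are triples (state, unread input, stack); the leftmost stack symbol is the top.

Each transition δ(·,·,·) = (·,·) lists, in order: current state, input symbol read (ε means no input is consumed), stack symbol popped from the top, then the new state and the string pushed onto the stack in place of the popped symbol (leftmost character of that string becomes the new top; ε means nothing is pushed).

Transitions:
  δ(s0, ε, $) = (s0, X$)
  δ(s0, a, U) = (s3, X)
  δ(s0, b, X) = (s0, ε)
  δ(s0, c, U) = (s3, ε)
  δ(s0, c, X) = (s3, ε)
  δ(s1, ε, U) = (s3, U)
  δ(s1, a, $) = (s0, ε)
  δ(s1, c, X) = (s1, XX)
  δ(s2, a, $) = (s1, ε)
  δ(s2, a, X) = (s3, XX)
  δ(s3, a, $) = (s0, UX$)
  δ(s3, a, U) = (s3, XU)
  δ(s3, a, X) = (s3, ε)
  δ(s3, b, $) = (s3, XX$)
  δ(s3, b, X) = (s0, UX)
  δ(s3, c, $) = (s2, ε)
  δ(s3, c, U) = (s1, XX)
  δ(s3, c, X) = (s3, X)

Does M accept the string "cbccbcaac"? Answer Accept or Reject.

(s0, cbccbcaac, $)
  ε-move, top $: go to s0, push X$ → (s0, cbccbcaac, X$)
  read c, top X: go to s3, push ε → (s3, bccbcaac, $)
  read b, top $: go to s3, push XX$ → (s3, ccbcaac, XX$)
  read c, top X: go to s3, push X → (s3, cbcaac, XX$)
  read c, top X: go to s3, push X → (s3, bcaac, XX$)
  read b, top X: go to s0, push UX → (s0, caac, UXX$)
  read c, top U: go to s3, push ε → (s3, aac, XX$)
  read a, top X: go to s3, push ε → (s3, ac, X$)
  read a, top X: go to s3, push ε → (s3, c, $)
  read c, top $: go to s2, push ε → (s2, ε, ε)
All input consumed and the stack is empty.

Accept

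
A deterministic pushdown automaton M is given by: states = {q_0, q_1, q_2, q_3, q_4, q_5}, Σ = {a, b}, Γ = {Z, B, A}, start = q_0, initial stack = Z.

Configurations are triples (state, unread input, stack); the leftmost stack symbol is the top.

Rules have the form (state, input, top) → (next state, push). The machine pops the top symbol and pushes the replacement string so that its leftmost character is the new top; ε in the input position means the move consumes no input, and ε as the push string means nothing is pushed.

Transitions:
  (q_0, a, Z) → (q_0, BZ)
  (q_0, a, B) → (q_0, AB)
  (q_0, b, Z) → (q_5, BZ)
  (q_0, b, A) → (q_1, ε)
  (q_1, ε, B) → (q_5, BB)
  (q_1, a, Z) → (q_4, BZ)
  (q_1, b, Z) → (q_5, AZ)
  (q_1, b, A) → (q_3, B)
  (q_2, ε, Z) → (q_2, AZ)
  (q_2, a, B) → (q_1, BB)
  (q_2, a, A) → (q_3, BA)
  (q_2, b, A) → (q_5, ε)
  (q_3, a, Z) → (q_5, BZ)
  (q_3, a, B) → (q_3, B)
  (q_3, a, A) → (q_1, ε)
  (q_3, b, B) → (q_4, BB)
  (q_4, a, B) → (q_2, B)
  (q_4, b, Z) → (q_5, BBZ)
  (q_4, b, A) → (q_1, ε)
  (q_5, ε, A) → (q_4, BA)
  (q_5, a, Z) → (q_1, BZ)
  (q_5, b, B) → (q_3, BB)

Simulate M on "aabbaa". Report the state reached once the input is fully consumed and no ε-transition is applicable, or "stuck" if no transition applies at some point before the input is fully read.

(q_0, aabbaa, Z) ⊢ (q_0, abbaa, BZ) ⊢ (q_0, bbaa, ABZ) ⊢ (q_1, baa, BZ) ⊢ (q_5, baa, BBZ) ⊢ (q_3, aa, BBBZ) ⊢ (q_3, a, BBBZ) ⊢ (q_3, ε, BBBZ)
All input consumed; M is in state q_3.

q_3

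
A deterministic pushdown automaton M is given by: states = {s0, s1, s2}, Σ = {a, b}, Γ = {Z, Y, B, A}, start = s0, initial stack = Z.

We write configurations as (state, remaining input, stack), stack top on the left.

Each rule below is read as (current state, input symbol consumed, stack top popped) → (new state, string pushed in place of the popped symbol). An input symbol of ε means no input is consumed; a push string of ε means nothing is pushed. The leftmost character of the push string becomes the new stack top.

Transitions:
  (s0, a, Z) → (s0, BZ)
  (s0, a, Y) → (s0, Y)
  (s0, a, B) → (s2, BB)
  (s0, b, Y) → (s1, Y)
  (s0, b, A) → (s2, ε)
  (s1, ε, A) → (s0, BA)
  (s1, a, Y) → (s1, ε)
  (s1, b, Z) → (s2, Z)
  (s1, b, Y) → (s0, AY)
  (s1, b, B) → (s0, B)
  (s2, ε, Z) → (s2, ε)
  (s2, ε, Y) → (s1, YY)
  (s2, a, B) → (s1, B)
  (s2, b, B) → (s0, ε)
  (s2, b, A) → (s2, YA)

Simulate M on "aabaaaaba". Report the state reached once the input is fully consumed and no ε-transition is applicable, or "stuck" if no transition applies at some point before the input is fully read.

stuck

(s0, aabaaaaba, Z)
  read a, top Z: go to s0, push BZ → (s0, abaaaaba, BZ)
  read a, top B: go to s2, push BB → (s2, baaaaba, BBZ)
  read b, top B: go to s0, push ε → (s0, aaaaba, BZ)
  read a, top B: go to s2, push BB → (s2, aaaba, BBZ)
  read a, top B: go to s1, push B → (s1, aaba, BBZ)
No transition for (s1, a, top B); M blocks with input aaba remaining.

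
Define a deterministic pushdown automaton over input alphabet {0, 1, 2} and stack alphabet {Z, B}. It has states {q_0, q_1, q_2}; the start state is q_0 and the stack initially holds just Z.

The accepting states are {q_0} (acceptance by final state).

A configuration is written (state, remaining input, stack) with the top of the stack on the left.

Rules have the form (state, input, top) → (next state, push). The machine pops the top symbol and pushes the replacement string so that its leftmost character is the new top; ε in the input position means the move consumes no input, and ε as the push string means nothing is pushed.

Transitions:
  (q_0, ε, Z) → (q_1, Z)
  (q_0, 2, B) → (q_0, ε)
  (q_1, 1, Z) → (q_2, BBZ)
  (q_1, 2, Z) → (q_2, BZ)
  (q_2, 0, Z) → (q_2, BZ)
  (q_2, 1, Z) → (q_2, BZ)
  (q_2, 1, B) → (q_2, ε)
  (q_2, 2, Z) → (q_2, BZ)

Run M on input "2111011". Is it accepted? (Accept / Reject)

Reject

(q_0, 2111011, Z)
  ε-move, top Z: go to q_1, push Z → (q_1, 2111011, Z)
  read 2, top Z: go to q_2, push BZ → (q_2, 111011, BZ)
  read 1, top B: go to q_2, push ε → (q_2, 11011, Z)
  read 1, top Z: go to q_2, push BZ → (q_2, 1011, BZ)
  read 1, top B: go to q_2, push ε → (q_2, 011, Z)
  read 0, top Z: go to q_2, push BZ → (q_2, 11, BZ)
  read 1, top B: go to q_2, push ε → (q_2, 1, Z)
  read 1, top Z: go to q_2, push BZ → (q_2, ε, BZ)
All input consumed; state q_2 ∉ F and no further ε-move applies.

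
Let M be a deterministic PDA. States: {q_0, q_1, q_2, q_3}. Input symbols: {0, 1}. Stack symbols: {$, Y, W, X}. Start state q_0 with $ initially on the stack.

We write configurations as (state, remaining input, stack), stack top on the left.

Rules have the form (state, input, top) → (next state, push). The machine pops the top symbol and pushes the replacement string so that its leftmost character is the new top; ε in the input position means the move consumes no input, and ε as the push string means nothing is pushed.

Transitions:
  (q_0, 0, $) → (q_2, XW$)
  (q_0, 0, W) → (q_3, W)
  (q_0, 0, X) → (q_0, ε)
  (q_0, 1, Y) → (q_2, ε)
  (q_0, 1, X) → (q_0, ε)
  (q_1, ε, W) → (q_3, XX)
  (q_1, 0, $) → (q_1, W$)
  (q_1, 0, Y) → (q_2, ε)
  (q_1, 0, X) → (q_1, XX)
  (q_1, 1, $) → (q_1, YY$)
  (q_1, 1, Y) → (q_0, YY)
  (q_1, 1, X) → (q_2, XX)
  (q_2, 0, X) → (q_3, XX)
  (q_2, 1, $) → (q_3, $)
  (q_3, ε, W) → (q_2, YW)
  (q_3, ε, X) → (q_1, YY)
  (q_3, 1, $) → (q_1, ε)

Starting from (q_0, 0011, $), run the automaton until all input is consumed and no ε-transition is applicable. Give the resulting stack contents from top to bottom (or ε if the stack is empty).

(q_0, 0011, $) ⊢ (q_2, 011, XW$) ⊢ (q_3, 11, XXW$) ⊢ (q_1, 11, YYXW$) ⊢ (q_0, 1, YYYXW$) ⊢ (q_2, ε, YYXW$)
All input consumed in state q_2 with stack YYXW$.

YYXW$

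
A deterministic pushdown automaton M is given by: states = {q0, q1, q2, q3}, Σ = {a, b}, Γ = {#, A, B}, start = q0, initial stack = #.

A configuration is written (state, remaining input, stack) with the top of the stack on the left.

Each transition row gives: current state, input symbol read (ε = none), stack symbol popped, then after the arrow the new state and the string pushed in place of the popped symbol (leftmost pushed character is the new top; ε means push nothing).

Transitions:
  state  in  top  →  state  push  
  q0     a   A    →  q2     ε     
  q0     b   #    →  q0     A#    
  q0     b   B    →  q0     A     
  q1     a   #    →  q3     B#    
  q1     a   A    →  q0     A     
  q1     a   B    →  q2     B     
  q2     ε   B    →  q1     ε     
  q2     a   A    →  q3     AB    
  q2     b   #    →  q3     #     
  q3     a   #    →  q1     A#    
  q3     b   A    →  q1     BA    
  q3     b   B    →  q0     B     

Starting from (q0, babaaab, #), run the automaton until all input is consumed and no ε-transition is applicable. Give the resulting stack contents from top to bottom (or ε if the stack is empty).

(q0, babaaab, #) ⊢ (q0, abaaab, A#) ⊢ (q2, baaab, #) ⊢ (q3, aaab, #) ⊢ (q1, aab, A#) ⊢ (q0, ab, A#) ⊢ (q2, b, #) ⊢ (q3, ε, #)
All input consumed in state q3 with stack #.

#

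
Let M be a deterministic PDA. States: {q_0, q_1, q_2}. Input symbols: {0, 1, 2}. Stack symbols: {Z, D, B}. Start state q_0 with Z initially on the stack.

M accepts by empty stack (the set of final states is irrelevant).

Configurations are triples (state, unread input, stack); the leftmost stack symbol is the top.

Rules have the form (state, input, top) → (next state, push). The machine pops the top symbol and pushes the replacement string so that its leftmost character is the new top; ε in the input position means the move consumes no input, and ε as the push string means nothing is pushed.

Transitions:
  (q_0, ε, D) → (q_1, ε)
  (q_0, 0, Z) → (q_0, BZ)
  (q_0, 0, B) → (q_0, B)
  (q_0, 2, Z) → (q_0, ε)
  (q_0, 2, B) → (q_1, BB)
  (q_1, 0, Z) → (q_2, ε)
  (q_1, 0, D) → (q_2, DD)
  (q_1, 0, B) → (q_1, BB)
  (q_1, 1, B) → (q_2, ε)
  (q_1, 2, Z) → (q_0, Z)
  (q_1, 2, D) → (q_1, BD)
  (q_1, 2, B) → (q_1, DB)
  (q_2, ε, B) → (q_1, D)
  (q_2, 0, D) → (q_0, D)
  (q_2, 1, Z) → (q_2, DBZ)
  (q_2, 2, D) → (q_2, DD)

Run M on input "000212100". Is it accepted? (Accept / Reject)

Accept

(q_0, 000212100, Z) ⊢ (q_0, 00212100, BZ) ⊢ (q_0, 0212100, BZ) ⊢ (q_0, 212100, BZ) ⊢ (q_1, 12100, BBZ) ⊢ (q_2, 2100, BZ) ⊢ (q_1, 2100, DZ) ⊢ (q_1, 100, BDZ) ⊢ (q_2, 00, DZ) ⊢ (q_0, 0, DZ) ⊢ (q_1, 0, Z) ⊢ (q_2, ε, ε)
All input consumed and the stack is empty.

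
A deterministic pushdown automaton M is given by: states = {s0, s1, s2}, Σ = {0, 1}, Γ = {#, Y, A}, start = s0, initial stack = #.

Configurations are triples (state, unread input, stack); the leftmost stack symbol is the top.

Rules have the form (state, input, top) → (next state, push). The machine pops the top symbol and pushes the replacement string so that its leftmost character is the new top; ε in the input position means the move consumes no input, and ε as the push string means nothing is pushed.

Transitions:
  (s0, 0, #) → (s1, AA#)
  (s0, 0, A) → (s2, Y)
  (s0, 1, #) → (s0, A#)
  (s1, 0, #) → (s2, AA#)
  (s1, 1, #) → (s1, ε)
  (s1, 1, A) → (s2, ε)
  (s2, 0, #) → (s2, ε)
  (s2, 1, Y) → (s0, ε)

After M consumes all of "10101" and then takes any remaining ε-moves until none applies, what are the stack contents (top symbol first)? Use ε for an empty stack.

(s0, 10101, #) ⊢ (s0, 0101, A#) ⊢ (s2, 101, Y#) ⊢ (s0, 01, #) ⊢ (s1, 1, AA#) ⊢ (s2, ε, A#)
All input consumed in state s2 with stack A#.

A#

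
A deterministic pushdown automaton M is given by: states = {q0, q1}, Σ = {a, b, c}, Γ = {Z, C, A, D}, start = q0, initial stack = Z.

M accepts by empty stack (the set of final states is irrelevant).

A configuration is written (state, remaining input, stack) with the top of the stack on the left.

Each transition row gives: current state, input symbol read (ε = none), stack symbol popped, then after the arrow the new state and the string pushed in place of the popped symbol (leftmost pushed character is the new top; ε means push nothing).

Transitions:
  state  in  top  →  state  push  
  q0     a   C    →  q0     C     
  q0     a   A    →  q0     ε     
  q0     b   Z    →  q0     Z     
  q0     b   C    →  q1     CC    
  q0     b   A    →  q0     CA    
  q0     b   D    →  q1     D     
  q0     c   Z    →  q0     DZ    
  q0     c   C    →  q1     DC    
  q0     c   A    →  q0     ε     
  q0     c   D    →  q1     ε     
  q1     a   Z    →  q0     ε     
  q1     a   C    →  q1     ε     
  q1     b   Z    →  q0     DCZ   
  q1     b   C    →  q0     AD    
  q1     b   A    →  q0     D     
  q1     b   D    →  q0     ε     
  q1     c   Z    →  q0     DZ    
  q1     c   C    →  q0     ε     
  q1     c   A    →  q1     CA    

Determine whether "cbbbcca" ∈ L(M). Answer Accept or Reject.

(q0, cbbbcca, Z)
  read c, top Z: go to q0, push DZ → (q0, bbbcca, DZ)
  read b, top D: go to q1, push D → (q1, bbcca, DZ)
  read b, top D: go to q0, push ε → (q0, bcca, Z)
  read b, top Z: go to q0, push Z → (q0, cca, Z)
  read c, top Z: go to q0, push DZ → (q0, ca, DZ)
  read c, top D: go to q1, push ε → (q1, a, Z)
  read a, top Z: go to q0, push ε → (q0, ε, ε)
All input consumed and the stack is empty.

Accept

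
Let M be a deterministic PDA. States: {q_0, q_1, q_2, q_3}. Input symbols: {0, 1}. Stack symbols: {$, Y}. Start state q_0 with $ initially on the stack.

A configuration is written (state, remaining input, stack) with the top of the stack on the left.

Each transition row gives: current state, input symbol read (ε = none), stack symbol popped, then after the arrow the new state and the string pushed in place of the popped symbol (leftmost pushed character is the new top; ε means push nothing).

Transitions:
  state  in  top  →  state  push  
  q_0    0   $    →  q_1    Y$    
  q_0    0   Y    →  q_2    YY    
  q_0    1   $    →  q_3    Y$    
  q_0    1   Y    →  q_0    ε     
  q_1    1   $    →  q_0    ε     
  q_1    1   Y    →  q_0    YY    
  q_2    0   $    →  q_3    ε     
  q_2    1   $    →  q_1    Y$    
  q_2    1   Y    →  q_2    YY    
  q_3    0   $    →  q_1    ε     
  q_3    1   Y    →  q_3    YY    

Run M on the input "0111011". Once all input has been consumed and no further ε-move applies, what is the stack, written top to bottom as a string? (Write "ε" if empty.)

(q_0, 0111011, $)
  read 0, top $: go to q_1, push Y$ → (q_1, 111011, Y$)
  read 1, top Y: go to q_0, push YY → (q_0, 11011, YY$)
  read 1, top Y: go to q_0, push ε → (q_0, 1011, Y$)
  read 1, top Y: go to q_0, push ε → (q_0, 011, $)
  read 0, top $: go to q_1, push Y$ → (q_1, 11, Y$)
  read 1, top Y: go to q_0, push YY → (q_0, 1, YY$)
  read 1, top Y: go to q_0, push ε → (q_0, ε, Y$)
All input consumed in state q_0 with stack Y$.

Y$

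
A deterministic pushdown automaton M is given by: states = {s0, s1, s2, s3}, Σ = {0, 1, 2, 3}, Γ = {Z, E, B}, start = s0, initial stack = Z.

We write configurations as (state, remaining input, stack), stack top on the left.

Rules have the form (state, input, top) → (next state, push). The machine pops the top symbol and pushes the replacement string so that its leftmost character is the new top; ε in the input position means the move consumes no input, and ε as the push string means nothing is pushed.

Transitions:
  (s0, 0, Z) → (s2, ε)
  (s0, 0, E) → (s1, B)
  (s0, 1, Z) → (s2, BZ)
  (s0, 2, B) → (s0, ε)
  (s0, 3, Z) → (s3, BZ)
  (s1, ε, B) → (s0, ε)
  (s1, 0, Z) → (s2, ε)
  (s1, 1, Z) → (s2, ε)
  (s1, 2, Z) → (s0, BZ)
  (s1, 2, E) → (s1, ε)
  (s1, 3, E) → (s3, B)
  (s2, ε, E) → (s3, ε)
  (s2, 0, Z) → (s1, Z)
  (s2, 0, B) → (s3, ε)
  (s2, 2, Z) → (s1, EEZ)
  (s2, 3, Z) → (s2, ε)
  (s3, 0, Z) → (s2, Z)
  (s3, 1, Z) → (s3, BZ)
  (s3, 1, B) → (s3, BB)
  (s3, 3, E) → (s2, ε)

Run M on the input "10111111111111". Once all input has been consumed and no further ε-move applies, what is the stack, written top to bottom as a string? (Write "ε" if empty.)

(s0, 10111111111111, Z)
  read 1, top Z: go to s2, push BZ → (s2, 0111111111111, BZ)
  read 0, top B: go to s3, push ε → (s3, 111111111111, Z)
  read 1, top Z: go to s3, push BZ → (s3, 11111111111, BZ)
  read 1, top B: go to s3, push BB → (s3, 1111111111, BBZ)
  read 1, top B: go to s3, push BB → (s3, 111111111, BBBZ)
  read 1, top B: go to s3, push BB → (s3, 11111111, BBBBZ)
  read 1, top B: go to s3, push BB → (s3, 1111111, BBBBBZ)
  read 1, top B: go to s3, push BB → (s3, 111111, BBBBBBZ)
  read 1, top B: go to s3, push BB → (s3, 11111, BBBBBBBZ)
  read 1, top B: go to s3, push BB → (s3, 1111, BBBBBBBBZ)
  read 1, top B: go to s3, push BB → (s3, 111, BBBBBBBBBZ)
  read 1, top B: go to s3, push BB → (s3, 11, BBBBBBBBBBZ)
  read 1, top B: go to s3, push BB → (s3, 1, BBBBBBBBBBBZ)
  read 1, top B: go to s3, push BB → (s3, ε, BBBBBBBBBBBBZ)
All input consumed in state s3 with stack BBBBBBBBBBBBZ.

BBBBBBBBBBBBZ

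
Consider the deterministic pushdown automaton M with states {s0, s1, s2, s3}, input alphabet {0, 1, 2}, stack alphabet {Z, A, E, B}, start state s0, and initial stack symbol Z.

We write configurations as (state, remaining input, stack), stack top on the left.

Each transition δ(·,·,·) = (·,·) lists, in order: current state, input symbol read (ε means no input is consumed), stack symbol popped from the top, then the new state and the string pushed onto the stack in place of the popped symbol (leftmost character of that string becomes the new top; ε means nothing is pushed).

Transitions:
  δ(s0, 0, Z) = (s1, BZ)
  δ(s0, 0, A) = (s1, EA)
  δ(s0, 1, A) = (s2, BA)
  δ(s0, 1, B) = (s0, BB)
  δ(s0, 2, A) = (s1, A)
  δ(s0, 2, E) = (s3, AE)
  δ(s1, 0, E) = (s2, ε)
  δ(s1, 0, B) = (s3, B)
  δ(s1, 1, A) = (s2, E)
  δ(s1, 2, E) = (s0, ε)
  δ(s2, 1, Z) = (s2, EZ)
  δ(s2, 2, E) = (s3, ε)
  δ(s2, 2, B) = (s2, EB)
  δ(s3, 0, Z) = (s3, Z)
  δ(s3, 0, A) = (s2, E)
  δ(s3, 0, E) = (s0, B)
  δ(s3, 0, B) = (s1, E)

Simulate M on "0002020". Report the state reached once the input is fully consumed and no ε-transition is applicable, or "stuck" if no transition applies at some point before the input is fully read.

stuck

(s0, 0002020, Z)
  read 0, top Z: go to s1, push BZ → (s1, 002020, BZ)
  read 0, top B: go to s3, push B → (s3, 02020, BZ)
  read 0, top B: go to s1, push E → (s1, 2020, EZ)
  read 2, top E: go to s0, push ε → (s0, 020, Z)
  read 0, top Z: go to s1, push BZ → (s1, 20, BZ)
No transition for (s1, 2, top B); M blocks with input 20 remaining.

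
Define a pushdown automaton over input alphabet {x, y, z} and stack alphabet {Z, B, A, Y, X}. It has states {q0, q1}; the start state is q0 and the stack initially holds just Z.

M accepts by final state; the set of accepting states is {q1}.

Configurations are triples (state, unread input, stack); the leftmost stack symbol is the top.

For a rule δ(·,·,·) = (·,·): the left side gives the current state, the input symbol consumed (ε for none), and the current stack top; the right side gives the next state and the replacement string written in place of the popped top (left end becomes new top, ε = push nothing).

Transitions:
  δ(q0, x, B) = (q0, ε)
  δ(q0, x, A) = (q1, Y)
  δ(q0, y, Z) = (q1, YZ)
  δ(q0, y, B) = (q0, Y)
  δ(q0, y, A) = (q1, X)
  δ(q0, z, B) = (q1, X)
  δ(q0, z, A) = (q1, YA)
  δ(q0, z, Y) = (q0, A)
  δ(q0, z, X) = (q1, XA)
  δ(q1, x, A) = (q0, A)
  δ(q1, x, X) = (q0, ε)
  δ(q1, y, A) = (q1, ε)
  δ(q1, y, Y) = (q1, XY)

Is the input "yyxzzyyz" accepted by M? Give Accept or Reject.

Reject

No computation consumes all input and reaches a final state.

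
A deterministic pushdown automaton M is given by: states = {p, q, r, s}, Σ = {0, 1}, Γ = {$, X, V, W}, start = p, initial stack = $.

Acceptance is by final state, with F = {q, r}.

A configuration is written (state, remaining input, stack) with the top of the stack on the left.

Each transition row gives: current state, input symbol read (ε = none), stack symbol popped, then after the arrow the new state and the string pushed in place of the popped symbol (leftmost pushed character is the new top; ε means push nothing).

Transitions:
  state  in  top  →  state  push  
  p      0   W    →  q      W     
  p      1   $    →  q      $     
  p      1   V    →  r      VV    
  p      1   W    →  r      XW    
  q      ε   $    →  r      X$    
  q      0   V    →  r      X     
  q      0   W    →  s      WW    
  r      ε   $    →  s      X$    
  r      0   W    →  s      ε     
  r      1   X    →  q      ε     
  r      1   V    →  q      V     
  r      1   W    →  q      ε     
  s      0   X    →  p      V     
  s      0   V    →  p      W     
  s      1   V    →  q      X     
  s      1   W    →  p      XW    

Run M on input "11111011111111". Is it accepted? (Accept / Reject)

(p, 11111011111111, $)
  read 1, top $: go to q, push $ → (q, 1111011111111, $)
  ε-move, top $: go to r, push X$ → (r, 1111011111111, X$)
  read 1, top X: go to q, push ε → (q, 111011111111, $)
  ε-move, top $: go to r, push X$ → (r, 111011111111, X$)
  read 1, top X: go to q, push ε → (q, 11011111111, $)
  ε-move, top $: go to r, push X$ → (r, 11011111111, X$)
  read 1, top X: go to q, push ε → (q, 1011111111, $)
  ε-move, top $: go to r, push X$ → (r, 1011111111, X$)
  read 1, top X: go to q, push ε → (q, 011111111, $)
  ε-move, top $: go to r, push X$ → (r, 011111111, X$)
No transition applies at (r, 011111111, X$); input not fully consumed.

Reject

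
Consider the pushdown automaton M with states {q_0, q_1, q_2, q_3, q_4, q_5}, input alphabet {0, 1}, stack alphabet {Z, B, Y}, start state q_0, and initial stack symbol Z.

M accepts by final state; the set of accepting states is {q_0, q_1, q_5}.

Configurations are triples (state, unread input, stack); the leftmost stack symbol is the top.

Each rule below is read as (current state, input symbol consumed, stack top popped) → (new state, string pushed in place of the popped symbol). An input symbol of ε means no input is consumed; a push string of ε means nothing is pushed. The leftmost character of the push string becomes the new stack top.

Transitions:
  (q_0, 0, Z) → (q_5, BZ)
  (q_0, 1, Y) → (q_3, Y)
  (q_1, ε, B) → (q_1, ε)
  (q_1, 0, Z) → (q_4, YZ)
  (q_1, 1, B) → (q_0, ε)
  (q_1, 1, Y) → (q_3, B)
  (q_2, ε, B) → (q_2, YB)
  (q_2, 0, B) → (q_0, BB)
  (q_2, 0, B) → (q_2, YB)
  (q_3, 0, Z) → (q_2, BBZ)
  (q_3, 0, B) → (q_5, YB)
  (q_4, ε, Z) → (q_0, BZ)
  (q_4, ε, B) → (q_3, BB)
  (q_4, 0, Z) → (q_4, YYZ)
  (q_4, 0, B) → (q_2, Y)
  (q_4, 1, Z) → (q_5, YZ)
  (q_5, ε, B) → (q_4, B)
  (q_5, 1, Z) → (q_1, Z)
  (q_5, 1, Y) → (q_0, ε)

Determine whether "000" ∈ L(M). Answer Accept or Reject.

Reject

No computation consumes all input and reaches a final state.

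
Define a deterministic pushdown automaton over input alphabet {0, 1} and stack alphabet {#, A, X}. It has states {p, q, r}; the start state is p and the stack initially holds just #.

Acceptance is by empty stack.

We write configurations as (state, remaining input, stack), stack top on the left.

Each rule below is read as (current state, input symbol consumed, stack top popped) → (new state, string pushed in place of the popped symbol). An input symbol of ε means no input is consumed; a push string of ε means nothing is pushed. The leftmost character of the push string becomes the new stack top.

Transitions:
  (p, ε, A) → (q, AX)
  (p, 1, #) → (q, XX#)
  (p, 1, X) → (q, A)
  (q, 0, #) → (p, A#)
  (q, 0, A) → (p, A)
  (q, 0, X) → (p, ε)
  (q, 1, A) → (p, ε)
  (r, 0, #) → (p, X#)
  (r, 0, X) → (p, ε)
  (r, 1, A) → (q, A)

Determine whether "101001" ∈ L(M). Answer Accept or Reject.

Reject

(p, 101001, #)
  read 1, top #: go to q, push XX# → (q, 01001, XX#)
  read 0, top X: go to p, push ε → (p, 1001, X#)
  read 1, top X: go to q, push A → (q, 001, A#)
  read 0, top A: go to p, push A → (p, 01, A#)
  ε-move, top A: go to q, push AX → (q, 01, AX#)
  read 0, top A: go to p, push A → (p, 1, AX#)
  ε-move, top A: go to q, push AX → (q, 1, AXX#)
  read 1, top A: go to p, push ε → (p, ε, XX#)
All input consumed; stack is XX#, not empty, and no further ε-move applies.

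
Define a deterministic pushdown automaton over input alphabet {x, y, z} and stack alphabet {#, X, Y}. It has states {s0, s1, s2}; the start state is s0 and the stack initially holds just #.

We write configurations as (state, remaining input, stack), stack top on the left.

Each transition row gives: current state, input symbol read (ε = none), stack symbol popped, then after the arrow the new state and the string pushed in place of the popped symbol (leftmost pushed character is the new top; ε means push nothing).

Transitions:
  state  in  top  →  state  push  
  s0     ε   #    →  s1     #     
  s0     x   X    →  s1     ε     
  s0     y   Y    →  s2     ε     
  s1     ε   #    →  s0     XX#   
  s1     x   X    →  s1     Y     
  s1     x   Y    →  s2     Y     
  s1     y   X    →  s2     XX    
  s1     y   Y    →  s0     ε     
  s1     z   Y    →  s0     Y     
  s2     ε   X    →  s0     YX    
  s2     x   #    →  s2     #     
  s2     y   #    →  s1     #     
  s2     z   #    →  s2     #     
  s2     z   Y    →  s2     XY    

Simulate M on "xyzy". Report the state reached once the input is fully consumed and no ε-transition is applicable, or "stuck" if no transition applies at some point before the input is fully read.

(s0, xyzy, #)
  ε-move, top #: go to s1, push # → (s1, xyzy, #)
  ε-move, top #: go to s0, push XX# → (s0, xyzy, XX#)
  read x, top X: go to s1, push ε → (s1, yzy, X#)
  read y, top X: go to s2, push XX → (s2, zy, XX#)
  ε-move, top X: go to s0, push YX → (s0, zy, YXX#)
No transition for (s0, z, top Y); M blocks with input zy remaining.

stuck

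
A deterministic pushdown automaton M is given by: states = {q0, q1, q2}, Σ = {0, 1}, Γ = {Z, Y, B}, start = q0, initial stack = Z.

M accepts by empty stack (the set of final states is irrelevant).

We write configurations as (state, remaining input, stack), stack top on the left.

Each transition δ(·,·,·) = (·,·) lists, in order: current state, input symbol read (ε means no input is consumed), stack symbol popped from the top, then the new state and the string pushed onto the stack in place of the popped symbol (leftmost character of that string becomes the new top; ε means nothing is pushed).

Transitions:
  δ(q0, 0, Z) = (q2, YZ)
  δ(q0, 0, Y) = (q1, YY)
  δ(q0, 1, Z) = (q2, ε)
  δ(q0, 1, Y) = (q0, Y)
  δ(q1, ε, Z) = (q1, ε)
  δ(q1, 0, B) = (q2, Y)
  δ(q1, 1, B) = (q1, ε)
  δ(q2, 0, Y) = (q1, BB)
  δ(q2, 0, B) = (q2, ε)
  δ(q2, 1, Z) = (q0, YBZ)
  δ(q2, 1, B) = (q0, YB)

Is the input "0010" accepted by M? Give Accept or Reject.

(q0, 0010, Z)
  read 0, top Z: go to q2, push YZ → (q2, 010, YZ)
  read 0, top Y: go to q1, push BB → (q1, 10, BBZ)
  read 1, top B: go to q1, push ε → (q1, 0, BZ)
  read 0, top B: go to q2, push Y → (q2, ε, YZ)
All input consumed; stack is YZ, not empty, and no further ε-move applies.

Reject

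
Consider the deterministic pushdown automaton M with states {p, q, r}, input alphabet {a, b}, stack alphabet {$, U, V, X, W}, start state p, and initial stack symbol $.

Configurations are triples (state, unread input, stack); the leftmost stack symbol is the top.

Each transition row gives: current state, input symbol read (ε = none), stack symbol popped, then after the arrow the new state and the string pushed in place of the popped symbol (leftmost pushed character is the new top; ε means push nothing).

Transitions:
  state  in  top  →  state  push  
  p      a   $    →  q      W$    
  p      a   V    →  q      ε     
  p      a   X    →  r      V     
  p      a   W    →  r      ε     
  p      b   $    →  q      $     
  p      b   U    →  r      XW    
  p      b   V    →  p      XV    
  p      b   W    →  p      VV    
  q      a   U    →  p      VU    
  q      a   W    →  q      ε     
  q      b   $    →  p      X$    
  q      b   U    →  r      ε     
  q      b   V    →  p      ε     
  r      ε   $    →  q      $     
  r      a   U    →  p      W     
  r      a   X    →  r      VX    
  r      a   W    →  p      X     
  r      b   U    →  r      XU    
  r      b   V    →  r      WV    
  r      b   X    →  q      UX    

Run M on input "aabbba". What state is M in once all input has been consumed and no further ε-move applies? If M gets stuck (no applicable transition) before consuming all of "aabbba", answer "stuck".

stuck

(p, aabbba, $)
  read a, top $: go to q, push W$ → (q, abbba, W$)
  read a, top W: go to q, push ε → (q, bbba, $)
  read b, top $: go to p, push X$ → (p, bba, X$)
No transition for (p, b, top X); M blocks with input bba remaining.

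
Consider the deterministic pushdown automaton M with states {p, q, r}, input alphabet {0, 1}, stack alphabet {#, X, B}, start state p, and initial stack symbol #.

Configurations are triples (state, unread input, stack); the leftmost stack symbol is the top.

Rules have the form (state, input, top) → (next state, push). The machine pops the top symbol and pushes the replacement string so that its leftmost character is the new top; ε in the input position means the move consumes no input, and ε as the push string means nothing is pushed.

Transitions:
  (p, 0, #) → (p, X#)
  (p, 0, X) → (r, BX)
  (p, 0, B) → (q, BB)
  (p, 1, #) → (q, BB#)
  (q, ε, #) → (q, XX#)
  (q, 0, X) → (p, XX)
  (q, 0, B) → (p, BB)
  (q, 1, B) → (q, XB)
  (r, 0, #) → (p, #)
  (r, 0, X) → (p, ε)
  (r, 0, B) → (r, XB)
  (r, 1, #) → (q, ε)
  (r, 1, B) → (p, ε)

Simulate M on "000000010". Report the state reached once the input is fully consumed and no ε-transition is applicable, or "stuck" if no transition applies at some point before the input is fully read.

(p, 000000010, #) ⊢ (p, 00000010, X#) ⊢ (r, 0000010, BX#) ⊢ (r, 000010, XBX#) ⊢ (p, 00010, BX#) ⊢ (q, 0010, BBX#) ⊢ (p, 010, BBBX#) ⊢ (q, 10, BBBBX#) ⊢ (q, 0, XBBBBX#) ⊢ (p, ε, XXBBBBX#)
All input consumed; M is in state p.

p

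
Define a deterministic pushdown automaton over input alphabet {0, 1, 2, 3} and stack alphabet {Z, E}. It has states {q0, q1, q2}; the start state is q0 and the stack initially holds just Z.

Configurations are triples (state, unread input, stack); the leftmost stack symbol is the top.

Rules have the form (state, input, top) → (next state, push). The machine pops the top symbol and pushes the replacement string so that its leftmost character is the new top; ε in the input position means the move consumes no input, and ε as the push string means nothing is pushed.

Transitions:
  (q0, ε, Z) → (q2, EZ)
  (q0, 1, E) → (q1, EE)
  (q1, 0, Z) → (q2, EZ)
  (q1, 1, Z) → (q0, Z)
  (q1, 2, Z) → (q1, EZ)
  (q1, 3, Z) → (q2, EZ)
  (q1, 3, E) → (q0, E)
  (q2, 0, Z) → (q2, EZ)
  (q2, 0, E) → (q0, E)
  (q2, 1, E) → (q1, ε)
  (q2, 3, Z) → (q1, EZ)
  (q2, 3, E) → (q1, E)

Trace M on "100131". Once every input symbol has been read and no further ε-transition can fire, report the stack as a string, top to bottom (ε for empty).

(q0, 100131, Z)
  ε-move, top Z: go to q2, push EZ → (q2, 100131, EZ)
  read 1, top E: go to q1, push ε → (q1, 00131, Z)
  read 0, top Z: go to q2, push EZ → (q2, 0131, EZ)
  read 0, top E: go to q0, push E → (q0, 131, EZ)
  read 1, top E: go to q1, push EE → (q1, 31, EEZ)
  read 3, top E: go to q0, push E → (q0, 1, EEZ)
  read 1, top E: go to q1, push EE → (q1, ε, EEEZ)
All input consumed in state q1 with stack EEEZ.

EEEZ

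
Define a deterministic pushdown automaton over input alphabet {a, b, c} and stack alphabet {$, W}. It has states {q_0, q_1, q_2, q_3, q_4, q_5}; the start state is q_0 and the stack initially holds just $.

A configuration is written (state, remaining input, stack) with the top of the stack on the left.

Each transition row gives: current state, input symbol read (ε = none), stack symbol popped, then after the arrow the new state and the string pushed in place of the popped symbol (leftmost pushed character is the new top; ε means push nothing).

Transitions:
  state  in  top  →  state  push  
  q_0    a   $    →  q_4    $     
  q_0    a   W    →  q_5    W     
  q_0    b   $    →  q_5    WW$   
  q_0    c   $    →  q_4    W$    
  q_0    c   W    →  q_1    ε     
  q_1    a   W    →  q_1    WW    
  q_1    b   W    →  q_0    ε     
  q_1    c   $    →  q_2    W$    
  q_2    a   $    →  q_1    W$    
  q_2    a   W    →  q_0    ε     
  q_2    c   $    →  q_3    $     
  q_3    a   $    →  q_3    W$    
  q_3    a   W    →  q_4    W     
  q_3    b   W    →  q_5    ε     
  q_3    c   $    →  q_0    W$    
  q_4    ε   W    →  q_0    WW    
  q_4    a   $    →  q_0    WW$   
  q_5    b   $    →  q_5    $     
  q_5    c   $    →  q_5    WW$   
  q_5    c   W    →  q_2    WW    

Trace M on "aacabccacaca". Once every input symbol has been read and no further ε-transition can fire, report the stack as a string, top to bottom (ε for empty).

WW$

(q_0, aacabccacaca, $) ⊢ (q_4, acabccacaca, $) ⊢ (q_0, cabccacaca, WW$) ⊢ (q_1, abccacaca, W$) ⊢ (q_1, bccacaca, WW$) ⊢ (q_0, ccacaca, W$) ⊢ (q_1, cacaca, $) ⊢ (q_2, acaca, W$) ⊢ (q_0, caca, $) ⊢ (q_4, aca, W$) ⊢ (q_0, aca, WW$) ⊢ (q_5, ca, WW$) ⊢ (q_2, a, WWW$) ⊢ (q_0, ε, WW$)
All input consumed in state q_0 with stack WW$.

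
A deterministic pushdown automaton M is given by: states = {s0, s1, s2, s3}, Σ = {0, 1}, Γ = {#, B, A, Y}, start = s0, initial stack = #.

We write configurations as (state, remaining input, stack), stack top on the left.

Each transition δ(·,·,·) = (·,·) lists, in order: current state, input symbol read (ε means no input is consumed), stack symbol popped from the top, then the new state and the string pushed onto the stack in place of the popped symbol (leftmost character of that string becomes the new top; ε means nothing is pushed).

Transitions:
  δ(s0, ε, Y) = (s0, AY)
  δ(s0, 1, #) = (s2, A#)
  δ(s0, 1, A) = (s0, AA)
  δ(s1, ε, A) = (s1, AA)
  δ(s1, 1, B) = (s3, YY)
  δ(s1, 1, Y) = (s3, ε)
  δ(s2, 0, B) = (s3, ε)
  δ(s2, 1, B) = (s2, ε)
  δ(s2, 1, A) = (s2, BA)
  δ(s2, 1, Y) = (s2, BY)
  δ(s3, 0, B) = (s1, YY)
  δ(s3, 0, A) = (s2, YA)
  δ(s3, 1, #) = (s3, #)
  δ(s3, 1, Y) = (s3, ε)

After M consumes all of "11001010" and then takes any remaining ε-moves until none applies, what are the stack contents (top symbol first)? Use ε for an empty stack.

(s0, 11001010, #) ⊢ (s2, 1001010, A#) ⊢ (s2, 001010, BA#) ⊢ (s3, 01010, A#) ⊢ (s2, 1010, YA#) ⊢ (s2, 010, BYA#) ⊢ (s3, 10, YA#) ⊢ (s3, 0, A#) ⊢ (s2, ε, YA#)
All input consumed in state s2 with stack YA#.

YA#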